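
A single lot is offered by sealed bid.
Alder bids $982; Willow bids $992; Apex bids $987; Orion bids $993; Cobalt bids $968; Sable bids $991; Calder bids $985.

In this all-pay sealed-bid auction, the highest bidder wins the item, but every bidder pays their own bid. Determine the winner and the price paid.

Bids in order: 993 (Orion) > 992 (Willow) > 991 (Sable) > 987 (Apex) > 985 (Calder) > 982 (Alder) > …
Orion is highest and takes the item; every bidder forfeits their bid.

Orion pays $993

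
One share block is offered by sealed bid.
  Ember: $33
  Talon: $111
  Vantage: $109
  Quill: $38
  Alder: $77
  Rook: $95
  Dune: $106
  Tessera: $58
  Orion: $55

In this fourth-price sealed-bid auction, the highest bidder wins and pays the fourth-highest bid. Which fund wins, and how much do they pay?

Rule: the highest bidder wins and pays the fourth-highest bid.
Bids ranked: 111 (Talon) > 109 (Vantage) > 106 (Dune) > 95 (Rook) > 77 (Alder) > 58 (Tessera) > …
Talon is highest; pays the fourth-highest bid, $95.

Talon pays $95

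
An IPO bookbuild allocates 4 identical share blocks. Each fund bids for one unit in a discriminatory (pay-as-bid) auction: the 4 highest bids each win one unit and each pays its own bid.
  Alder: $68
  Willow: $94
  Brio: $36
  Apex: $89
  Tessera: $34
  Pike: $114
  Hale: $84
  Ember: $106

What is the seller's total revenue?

Bids ranked high→low: 114 (Pike), 106 (Ember), 94 (Willow), 89 (Apex), 84 (Hale), 68 (Alder), …
Top 4: Pike, Ember, Willow, Apex.
Total revenue = 114 + 106 + 94 + 89 = $403.

Total revenue: $403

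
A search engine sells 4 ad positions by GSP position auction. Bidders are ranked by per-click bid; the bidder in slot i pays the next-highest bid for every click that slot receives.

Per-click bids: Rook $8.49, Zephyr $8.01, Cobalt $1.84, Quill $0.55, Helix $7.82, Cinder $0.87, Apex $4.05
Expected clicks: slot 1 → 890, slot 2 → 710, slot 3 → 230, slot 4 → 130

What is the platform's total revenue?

Sorting advertisers: $8.49 (Rook) > $8.01 (Zephyr) > $7.82 (Helix) > $4.05 (Apex) > $1.84 (Cobalt) > …
Slot 1: Rook pays $8.01 × 890 = $7128.90
Slot 2: Zephyr pays $7.82 × 710 = $5552.20
Slot 3: Helix pays $4.05 × 230 = $931.50
Slot 4: Apex pays $1.84 × 130 = $239.20
Total = $13851.80

Total revenue: $13851.80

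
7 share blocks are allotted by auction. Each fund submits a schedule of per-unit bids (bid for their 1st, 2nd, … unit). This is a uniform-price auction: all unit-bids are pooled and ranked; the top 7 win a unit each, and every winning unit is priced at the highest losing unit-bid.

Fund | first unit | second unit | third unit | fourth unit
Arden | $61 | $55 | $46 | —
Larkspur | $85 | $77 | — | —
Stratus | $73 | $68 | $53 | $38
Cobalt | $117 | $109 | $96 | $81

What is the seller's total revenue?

Total revenue: $476

All unit-bids, highest first — top 7: 117 (Cobalt-1), 109 (Cobalt-2), 96 (Cobalt-3), 85 (Larkspur-1), 81 (Cobalt-4), 77 (Larkspur-2), 73 (Stratus-1)
The (k+1)-th unit-bid is $68.
Allocation: Cobalt 4, Larkspur 2, Stratus 1. Every unit priced at $68.
Revenue = 7 × 68 = $476.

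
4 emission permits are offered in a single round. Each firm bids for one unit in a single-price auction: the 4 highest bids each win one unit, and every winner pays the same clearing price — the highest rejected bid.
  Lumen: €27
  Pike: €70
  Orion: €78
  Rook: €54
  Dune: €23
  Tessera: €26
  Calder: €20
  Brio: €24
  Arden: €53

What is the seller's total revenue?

Ordering the bids: 78 (Orion), 70 (Pike), 54 (Rook), 53 (Arden), 27 (Lumen), 26 (Tessera), …
Top 4: Orion, Pike, Rook, Arden.
Clearing price = highest rejected bid = €27.
Total revenue = 4 × €27 = €108.

Total revenue: €108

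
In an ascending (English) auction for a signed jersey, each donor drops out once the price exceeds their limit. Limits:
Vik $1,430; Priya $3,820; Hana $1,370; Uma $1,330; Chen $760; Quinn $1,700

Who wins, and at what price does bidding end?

Ascending (English) auction: the price rises until one bidder remains; the winner pays the price at which the last rival dropped out.
Sorting limits: 3,820 (Priya) > 1,700 (Quinn) > 1,430 (Vik) > 1,370 (Hana) > 1,330 (Uma) > 760 (Chen)
Bidding ends when Quinn exits at $1,700; Priya takes it.

Priya wins at $1,700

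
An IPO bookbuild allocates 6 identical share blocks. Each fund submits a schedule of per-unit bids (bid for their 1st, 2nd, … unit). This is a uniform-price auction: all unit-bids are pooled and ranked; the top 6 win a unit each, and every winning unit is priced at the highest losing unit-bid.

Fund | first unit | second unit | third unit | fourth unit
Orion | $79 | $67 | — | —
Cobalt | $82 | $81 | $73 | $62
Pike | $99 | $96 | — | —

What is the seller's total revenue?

Total revenue: $402

All unit-bids, highest first — top 6: 99 (Pike-1), 96 (Pike-2), 82 (Cobalt-1), 81 (Cobalt-2), 79 (Orion-1), 73 (Cobalt-3)
First bid not allocated: $67.
Allocation: Cobalt 3, Orion 1, Pike 2. Every unit priced at $67.
Revenue = 6 × 67 = $402.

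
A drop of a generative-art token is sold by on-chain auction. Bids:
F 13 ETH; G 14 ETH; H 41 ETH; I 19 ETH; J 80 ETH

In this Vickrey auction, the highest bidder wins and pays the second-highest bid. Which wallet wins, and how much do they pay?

J pays 41 ETH

Bids in order: 80 (J) > 41 (H) > 19 (I) > 14 (G) > 13 (F)
J is highest; pays the second-highest bid, 41 ETH.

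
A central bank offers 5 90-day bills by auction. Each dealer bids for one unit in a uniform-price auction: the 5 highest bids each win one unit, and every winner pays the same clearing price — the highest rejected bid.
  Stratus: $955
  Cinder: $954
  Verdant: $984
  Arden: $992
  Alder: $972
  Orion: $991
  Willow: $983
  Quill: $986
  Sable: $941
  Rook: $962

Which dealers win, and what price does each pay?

Sorting: 992 (Arden), 991 (Orion), 986 (Quill), 984 (Verdant), 983 (Willow), 972 (Alder), 962 (Rook), …
Top 5: Arden, Orion, Quill, Verdant, Willow.
First losing bid is Alder's $972, which sets the uniform price.

Arden, Orion, Quill, Verdant, Willow; each pays $972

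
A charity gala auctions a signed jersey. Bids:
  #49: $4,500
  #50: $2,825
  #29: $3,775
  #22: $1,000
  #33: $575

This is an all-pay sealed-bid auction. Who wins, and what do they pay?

Sorting bids: 4,500 (#49) > 3,775 (#29) > 2,825 (#50) > 1,000 (#22) > 575 (#33)
#49 wins with the top bid; all bids are sunk regardless.

#49 pays $4,500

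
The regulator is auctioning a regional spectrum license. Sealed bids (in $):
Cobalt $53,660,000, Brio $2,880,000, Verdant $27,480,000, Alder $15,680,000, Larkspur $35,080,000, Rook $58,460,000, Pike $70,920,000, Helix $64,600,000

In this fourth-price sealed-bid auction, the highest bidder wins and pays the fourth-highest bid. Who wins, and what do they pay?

Pike pays $53,660,000

Bids ranked: 70,920,000 (Pike) > 64,600,000 (Helix) > 58,460,000 (Rook) > 53,660,000 (Cobalt) > 35,080,000 (Larkspur) > 27,480,000 (Verdant) > …
Pike is highest; pays the fourth-highest bid, $53,660,000.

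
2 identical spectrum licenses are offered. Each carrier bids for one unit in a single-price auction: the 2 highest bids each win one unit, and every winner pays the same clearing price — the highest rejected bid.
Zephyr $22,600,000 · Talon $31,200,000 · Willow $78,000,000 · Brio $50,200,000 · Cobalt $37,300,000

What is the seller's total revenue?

Ordering the bids: 78,000,000 (Willow), 50,200,000 (Brio), 37,300,000 (Cobalt), 31,200,000 (Talon), …
Winners (2 units): Willow, Brio.
Highest unsuccessful bid: $37,300,000 → clearing price.
Total revenue = 2 × $37,300,000 = $74,600,000.

Total revenue: $74,600,000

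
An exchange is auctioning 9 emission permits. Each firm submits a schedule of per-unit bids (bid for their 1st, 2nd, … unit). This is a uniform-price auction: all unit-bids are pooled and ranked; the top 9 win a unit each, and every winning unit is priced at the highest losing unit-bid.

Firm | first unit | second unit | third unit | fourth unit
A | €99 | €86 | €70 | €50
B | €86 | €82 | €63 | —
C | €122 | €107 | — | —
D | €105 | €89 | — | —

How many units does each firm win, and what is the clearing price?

Pooled unit-bids ranked (top 9): 122 (C-1), 107 (C-2), 105 (D-1), 99 (A-1), 89 (D-2), 86 (A-2), 86 (B-1), 82 (B-2), 70 (A-3)
First bid not allocated: €63.
Allocation: A 3, B 2, C 2, D 2.

A 3, B 2, C 2, D 2; clearing price €63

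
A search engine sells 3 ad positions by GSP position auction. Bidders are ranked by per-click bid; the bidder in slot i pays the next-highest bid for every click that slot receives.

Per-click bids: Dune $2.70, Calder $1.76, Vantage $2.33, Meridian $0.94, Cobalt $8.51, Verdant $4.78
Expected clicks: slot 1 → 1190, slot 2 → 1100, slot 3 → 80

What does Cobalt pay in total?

Sorting advertisers: $8.51 (Cobalt) > $4.78 (Verdant) > $2.70 (Dune) > $2.33 (Vantage) > …
Cobalt holds slot 1 → pays next bid $4.78 × 1190 clicks = $5688.20.

Cobalt pays $5688.20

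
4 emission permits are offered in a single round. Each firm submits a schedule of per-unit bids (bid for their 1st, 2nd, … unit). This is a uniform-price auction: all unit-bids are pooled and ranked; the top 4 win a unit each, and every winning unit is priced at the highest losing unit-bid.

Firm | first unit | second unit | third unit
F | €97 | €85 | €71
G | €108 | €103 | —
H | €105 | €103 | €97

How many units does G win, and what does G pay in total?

G: 2 units, pays €194

Pooled unit-bids ranked (top 4): 108 (G-1), 105 (H-1), 103 (G-2), 103 (H-2)
First bid not allocated: €97.
G wins 2 unit(s) at €97 each.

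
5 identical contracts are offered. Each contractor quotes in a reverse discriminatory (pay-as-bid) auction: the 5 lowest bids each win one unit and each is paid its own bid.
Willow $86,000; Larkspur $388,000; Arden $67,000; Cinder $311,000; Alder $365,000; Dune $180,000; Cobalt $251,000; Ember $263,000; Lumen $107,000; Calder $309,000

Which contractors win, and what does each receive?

Sorting: 67,000 (Arden), 86,000 (Willow), 107,000 (Lumen), 180,000 (Dune), 251,000 (Cobalt), 263,000 (Ember), 309,000 (Calder), …
The 5 lowest are Arden, Willow, Lumen, Dune, Cobalt.
Each winner is paid its own bid: Arden $67,000, Willow $86,000, Lumen $107,000, Dune $180,000, Cobalt $251,000.

Arden $67,000, Willow $86,000, Lumen $107,000, Dune $180,000, Cobalt $251,000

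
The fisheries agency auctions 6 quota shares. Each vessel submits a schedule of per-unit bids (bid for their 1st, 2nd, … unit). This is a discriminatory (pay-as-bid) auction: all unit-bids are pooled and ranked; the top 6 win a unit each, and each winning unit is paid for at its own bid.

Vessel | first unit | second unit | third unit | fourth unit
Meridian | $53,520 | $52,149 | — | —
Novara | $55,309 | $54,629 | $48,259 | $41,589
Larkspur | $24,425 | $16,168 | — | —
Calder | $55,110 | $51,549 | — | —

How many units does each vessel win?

Pooled unit-bids ranked (top 6): 55,309 (Novara-1), 55,110 (Calder-1), 54,629 (Novara-2), 53,520 (Meridian-1), 52,149 (Meridian-2), 51,549 (Calder-2)
Next rejected bid: $48,259 (not a price — pay-as-bid).
Allocation: Calder 2, Meridian 2, Novara 2.

Calder 2, Meridian 2, Novara 2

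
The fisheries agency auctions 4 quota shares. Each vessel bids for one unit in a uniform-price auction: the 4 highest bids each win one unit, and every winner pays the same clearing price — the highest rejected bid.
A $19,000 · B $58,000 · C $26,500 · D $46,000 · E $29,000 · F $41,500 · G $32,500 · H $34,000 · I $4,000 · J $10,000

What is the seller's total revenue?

Total revenue: $130,000

Ordering the bids: 58,000 (B), 46,000 (D), 41,500 (F), 34,000 (H), 32,500 (G), 29,000 (E), …
Top 4: B, D, F, H.
First losing bid is G's $32,500, which sets the uniform price.
Total revenue = 4 × $32,500 = $130,000.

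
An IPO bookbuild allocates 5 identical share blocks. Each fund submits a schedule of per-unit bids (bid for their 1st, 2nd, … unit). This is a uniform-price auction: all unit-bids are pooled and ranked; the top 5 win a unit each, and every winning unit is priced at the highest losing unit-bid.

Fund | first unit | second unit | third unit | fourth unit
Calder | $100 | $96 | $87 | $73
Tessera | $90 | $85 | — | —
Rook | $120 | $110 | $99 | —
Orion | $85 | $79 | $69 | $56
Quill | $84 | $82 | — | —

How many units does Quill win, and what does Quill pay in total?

Pooled unit-bids ranked (top 5): 120 (Rook-1), 110 (Rook-2), 100 (Calder-1), 99 (Rook-3), 96 (Calder-2)
First bid not allocated: $90.
Quill wins 0 unit(s) at $90 each.

Quill: 0 units, pays $0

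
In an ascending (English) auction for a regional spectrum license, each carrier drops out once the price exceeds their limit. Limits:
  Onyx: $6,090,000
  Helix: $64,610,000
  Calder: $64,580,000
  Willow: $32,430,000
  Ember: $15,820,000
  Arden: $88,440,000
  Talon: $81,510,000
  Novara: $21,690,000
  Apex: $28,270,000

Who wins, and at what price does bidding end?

Limits in order: 88,440,000 (Arden) > 81,510,000 (Talon) > 64,610,000 (Helix) > 64,580,000 (Calder) > 32,430,000 (Willow) > 28,270,000 (Apex) > …
Once the price passes $81,510,000, only Arden is left; the hammer falls at Talon's limit of $81,510,000.

Arden wins at $81,510,000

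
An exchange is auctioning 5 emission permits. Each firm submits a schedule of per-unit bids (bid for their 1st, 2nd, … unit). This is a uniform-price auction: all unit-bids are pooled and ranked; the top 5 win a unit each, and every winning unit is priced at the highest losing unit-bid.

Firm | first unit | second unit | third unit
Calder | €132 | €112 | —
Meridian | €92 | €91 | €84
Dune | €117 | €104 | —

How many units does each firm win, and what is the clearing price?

Pooled unit-bids ranked (top 5): 132 (Calder-1), 117 (Dune-1), 112 (Calder-2), 104 (Dune-2), 92 (Meridian-1)
Highest rejected unit-bid = €91.
Allocation: Calder 2, Dune 2, Meridian 1.

Calder 2, Dune 2, Meridian 1; clearing price €91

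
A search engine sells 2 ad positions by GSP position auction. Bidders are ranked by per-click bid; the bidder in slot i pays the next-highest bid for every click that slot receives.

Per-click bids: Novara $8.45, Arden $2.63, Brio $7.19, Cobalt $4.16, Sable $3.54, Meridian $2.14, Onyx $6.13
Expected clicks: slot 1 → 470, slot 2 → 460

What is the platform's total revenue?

Ranked by bid: $8.45 (Novara) > $7.19 (Brio) > $6.13 (Onyx) > …
Slot 1: Novara pays $7.19 × 470 = $3379.30
Slot 2: Brio pays $6.13 × 460 = $2819.80
Total = $6199.10

Total revenue: $6199.10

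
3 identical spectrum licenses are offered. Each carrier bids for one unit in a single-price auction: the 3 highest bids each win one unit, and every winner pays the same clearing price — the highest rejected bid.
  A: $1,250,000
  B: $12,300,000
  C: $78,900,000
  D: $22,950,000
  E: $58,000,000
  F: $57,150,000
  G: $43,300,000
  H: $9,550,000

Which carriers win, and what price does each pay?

C, E, F; each pays $43,300,000

Sorting: 78,900,000 (C), 58,000,000 (E), 57,150,000 (F), 43,300,000 (G), 22,950,000 (D), …
Top 3: C, E, F.
First losing bid is G's $43,300,000, which sets the uniform price.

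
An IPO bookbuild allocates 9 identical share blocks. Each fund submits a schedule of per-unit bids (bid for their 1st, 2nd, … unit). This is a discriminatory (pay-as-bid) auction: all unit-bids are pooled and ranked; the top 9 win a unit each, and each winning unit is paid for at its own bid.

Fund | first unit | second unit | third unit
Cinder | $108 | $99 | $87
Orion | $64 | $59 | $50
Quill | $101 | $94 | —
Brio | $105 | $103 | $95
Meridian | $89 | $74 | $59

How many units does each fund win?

All unit-bids, highest first — top 9: 108 (Cinder-1), 105 (Brio-1), 103 (Brio-2), 101 (Quill-1), 99 (Cinder-2), 95 (Brio-3), 94 (Quill-2), 89 (Meridian-1), 87 (Cinder-3)
Next rejected bid: $74 (not a price — pay-as-bid).
Allocation: Brio 3, Cinder 3, Meridian 1, Quill 2.

Brio 3, Cinder 3, Meridian 1, Quill 2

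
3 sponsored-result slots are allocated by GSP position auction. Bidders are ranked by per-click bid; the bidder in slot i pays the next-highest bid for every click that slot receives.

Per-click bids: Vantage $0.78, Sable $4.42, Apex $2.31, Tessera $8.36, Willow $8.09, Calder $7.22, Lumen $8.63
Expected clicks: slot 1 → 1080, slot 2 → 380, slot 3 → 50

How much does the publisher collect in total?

Total revenue: $12464.00

Sorting advertisers: $8.63 (Lumen) > $8.36 (Tessera) > $8.09 (Willow) > $7.22 (Calder) > …
Slot 1: Lumen pays $8.36 × 1080 = $9028.80
Slot 2: Tessera pays $8.09 × 380 = $3074.20
Slot 3: Willow pays $7.22 × 50 = $361.00
Total = $12464.00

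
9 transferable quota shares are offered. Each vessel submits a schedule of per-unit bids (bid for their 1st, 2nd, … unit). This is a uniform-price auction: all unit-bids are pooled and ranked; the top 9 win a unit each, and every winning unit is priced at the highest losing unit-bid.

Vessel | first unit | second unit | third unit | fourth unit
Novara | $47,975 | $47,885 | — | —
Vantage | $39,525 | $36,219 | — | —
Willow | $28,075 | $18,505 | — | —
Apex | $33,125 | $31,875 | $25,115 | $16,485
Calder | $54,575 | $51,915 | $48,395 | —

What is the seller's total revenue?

Merging the schedules and taking the best 9: 54,575 (Calder-1), 51,915 (Calder-2), 48,395 (Calder-3), 47,975 (Novara-1), 47,885 (Novara-2), 39,525 (Vantage-1), 36,219 (Vantage-2), 33,125 (Apex-1), 31,875 (Apex-2)
The (k+1)-th unit-bid is $28,075.
Allocation: Apex 2, Calder 3, Novara 2, Vantage 2. Every unit priced at $28,075.
Revenue = 9 × 28,075 = $252,675.

Total revenue: $252,675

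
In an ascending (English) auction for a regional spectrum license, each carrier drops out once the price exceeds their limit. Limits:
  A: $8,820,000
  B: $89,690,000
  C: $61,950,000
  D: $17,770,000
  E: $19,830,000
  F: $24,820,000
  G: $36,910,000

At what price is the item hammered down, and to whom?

Rule: the price rises until one bidder remains; the winner pays the price at which the last rival dropped out.
Limits in order: 89,690,000 (B) > 61,950,000 (C) > 36,910,000 (G) > 24,820,000 (F) > 19,830,000 (E) > 17,770,000 (D) > …
Once the price passes $61,950,000, only B is left; the hammer falls at C's limit of $61,950,000.

B wins at $61,950,000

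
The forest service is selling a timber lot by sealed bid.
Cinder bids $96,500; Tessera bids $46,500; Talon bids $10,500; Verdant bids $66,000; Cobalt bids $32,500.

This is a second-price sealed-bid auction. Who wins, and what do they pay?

Cinder pays $66,000

Bids in order: 96,500 (Cinder) > 66,000 (Verdant) > 46,500 (Tessera) > 32,500 (Cobalt) > 10,500 (Talon)
Cinder wins with the highest bid; price is set by the runner-up at $66,000.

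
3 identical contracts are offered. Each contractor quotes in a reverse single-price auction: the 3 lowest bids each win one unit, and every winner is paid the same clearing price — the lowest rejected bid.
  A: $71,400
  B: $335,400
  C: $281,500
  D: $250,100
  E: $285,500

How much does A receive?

Sorting: 71,400 (A), 250,100 (D), 281,500 (C), 285,500 (E), 335,400 (B)
The 3 lowest are A, D, C.
Lowest unsuccessful bid: $285,500 → clearing price.
A wins → is paid $285,500.

A is paid $285,500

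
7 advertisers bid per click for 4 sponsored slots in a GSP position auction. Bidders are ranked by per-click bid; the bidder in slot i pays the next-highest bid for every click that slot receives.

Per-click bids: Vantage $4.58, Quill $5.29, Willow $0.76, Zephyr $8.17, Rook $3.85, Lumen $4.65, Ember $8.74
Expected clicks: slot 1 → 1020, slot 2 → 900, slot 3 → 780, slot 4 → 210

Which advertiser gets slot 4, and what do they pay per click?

Ranked by bid: $8.74 (Ember) > $8.17 (Zephyr) > $5.29 (Quill) > $4.65 (Lumen) > $4.58 (Vantage) > …
Slot 4 goes to the fourth-ranked bidder, Lumen, who pays the next bid down: $4.58/click.

Lumen; $4.58 per click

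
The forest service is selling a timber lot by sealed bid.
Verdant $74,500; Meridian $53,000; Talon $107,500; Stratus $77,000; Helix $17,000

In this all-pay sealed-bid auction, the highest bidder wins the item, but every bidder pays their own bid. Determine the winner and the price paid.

Sorting bids: 107,500 (Talon) > 77,000 (Stratus) > 74,500 (Verdant) > 53,000 (Meridian) > 17,000 (Helix)
Talon is highest and takes the item; every bidder forfeits their bid.

Talon pays $107,500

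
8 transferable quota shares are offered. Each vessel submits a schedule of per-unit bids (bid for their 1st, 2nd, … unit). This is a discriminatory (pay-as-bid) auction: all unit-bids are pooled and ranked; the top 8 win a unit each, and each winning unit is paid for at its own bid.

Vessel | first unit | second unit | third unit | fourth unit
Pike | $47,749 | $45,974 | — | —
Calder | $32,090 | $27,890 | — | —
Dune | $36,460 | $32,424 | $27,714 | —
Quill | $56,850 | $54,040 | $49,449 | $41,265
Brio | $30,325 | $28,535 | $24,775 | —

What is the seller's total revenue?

All unit-bids, highest first — top 8: 56,850 (Quill-1), 54,040 (Quill-2), 49,449 (Quill-3), 47,749 (Pike-1), 45,974 (Pike-2), 41,265 (Quill-4), 36,460 (Dune-1), 32,424 (Dune-2)
Next rejected bid: $32,090 (not a price — pay-as-bid).
Each winning unit pays its own bid.
Revenue = 56,850 + 54,040 + 49,449 + 47,749 + 45,974 + 41,265 + 36,460 + 32,424 = $364,211.

Total revenue: $364,211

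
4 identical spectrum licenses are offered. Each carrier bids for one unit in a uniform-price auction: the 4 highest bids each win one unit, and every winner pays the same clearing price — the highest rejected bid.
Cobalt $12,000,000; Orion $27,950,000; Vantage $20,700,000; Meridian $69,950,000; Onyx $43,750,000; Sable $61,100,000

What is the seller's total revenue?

Bids ranked high→low: 69,950,000 (Meridian), 61,100,000 (Sable), 43,750,000 (Onyx), 27,950,000 (Orion), 20,700,000 (Vantage), 12,000,000 (Cobalt)
Winners (4 units): Meridian, Sable, Onyx, Orion.
Clearing price = highest rejected bid = $20,700,000.
Total revenue = 4 × $20,700,000 = $82,800,000.

Total revenue: $82,800,000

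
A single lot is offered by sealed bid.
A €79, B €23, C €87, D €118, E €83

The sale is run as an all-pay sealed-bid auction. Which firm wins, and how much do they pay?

All-pay sealed-bid auction: the highest bidder wins the item, but every bidder pays their own bid.
Bids ranked: 118 (D) > 87 (C) > 83 (E) > 79 (A) > 23 (B)
D wins with the top bid; all bids are sunk regardless.

D pays €118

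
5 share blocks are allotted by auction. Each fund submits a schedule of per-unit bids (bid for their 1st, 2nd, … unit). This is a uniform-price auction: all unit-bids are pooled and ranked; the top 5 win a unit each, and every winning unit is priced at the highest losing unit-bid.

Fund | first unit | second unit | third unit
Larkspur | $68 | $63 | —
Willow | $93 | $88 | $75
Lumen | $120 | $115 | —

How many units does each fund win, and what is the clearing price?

Merging the schedules and taking the best 5: 120 (Lumen-1), 115 (Lumen-2), 93 (Willow-1), 88 (Willow-2), 75 (Willow-3)
First bid not allocated: $68.
Allocation: Lumen 2, Willow 3.

Lumen 2, Willow 3; clearing price $68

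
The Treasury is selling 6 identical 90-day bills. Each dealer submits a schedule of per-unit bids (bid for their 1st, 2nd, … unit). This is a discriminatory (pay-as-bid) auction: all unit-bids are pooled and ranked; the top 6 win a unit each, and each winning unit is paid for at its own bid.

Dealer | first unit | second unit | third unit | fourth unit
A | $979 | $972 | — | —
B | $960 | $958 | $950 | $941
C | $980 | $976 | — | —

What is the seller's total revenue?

All unit-bids, highest first — top 6: 980 (C-1), 979 (A-1), 976 (C-2), 972 (A-2), 960 (B-1), 958 (B-2)
Next rejected bid: $950 (not a price — pay-as-bid).
Each winning unit pays its own bid.
Revenue = 980 + 979 + 976 + 972 + 960 + 958 = $5,825.

Total revenue: $5,825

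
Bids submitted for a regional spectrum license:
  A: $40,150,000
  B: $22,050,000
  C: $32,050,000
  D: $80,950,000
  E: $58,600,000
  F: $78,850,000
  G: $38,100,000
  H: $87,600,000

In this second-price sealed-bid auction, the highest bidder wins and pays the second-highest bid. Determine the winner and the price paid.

Bids ranked: 87,600,000 (H) > 80,950,000 (D) > 78,850,000 (F) > 58,600,000 (E) > 40,150,000 (A) > 38,100,000 (G) > …
H is highest; pays the second-highest bid, $80,950,000.

H pays $80,950,000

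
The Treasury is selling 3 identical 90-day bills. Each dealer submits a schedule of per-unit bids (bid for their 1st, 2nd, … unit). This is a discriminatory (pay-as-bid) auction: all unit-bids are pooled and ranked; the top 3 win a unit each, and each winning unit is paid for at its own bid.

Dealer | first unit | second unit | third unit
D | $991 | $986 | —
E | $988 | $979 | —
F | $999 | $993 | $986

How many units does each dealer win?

Merging the schedules and taking the best 3: 999 (F-1), 993 (F-2), 991 (D-1)
Next rejected bid: $988 (not a price — pay-as-bid).
Allocation: D 1, F 2.

D 1, F 2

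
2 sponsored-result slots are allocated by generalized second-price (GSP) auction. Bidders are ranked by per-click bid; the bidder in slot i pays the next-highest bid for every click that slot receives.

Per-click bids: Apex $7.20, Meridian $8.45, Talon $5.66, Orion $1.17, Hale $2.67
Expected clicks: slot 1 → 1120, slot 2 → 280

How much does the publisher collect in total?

Per-click bids in order: $8.45 (Meridian) > $7.20 (Apex) > $5.66 (Talon) > …
Slot 1: Meridian pays $7.20 × 1120 = $8064.00
Slot 2: Apex pays $5.66 × 280 = $1584.80
Total = $9648.80

Total revenue: $9648.80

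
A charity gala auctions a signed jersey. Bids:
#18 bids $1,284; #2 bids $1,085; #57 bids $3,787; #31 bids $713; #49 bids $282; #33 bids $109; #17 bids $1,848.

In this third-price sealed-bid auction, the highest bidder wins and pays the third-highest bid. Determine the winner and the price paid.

Third-price sealed-bid auction: the highest bidder wins and pays the third-highest bid.
Sorting bids: 3,787 (#57) > 1,848 (#17) > 1,284 (#18) > 1,085 (#2) > 713 (#31) > 282 (#49) > …
#57 wins; payment is bid #3 in the ranking = $1,284.

#57 pays $1,284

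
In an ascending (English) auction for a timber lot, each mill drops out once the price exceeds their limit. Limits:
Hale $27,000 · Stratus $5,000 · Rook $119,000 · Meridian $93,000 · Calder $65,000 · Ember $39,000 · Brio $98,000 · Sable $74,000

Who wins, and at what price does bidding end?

Rule: the price rises until one bidder remains; the winner pays the price at which the last rival dropped out.
Limits ranked: 119,000 (Rook) > 98,000 (Brio) > 93,000 (Meridian) > 74,000 (Sable) > 65,000 (Calder) > 39,000 (Ember) > …
Brio is the last rival to drop out, at $98,000; Rook remains and wins at that price.

Rook wins at $98,000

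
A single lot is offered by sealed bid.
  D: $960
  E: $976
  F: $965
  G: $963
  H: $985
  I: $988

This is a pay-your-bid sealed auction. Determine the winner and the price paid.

Sorting bids: 988 (I) > 985 (H) > 976 (E) > 965 (F) > 963 (G) > 960 (D)
I has the highest bid and pays exactly that: $988.

I pays $988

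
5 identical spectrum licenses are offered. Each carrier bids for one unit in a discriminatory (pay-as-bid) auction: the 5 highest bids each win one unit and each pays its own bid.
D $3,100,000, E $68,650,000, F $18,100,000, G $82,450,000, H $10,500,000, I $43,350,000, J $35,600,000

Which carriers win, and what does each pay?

G $82,450,000, E $68,650,000, I $43,350,000, J $35,600,000, F $18,100,000

Sorting: 82,450,000 (G), 68,650,000 (E), 43,350,000 (I), 35,600,000 (J), 18,100,000 (F), 10,500,000 (H), 3,100,000 (D)
Top 5: G, E, I, J, F.
Each winner pays its own bid: G $82,450,000, E $68,650,000, I $43,350,000, J $35,600,000, F $18,100,000.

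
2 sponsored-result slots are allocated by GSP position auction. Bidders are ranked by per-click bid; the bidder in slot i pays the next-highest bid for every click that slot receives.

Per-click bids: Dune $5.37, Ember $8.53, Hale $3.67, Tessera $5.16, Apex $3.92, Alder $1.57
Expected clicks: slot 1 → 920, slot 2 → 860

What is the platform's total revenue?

Total revenue: $9378.00

Ranked by bid: $8.53 (Ember) > $5.37 (Dune) > $5.16 (Tessera) > …
Slot 1: Ember pays $5.37 × 920 = $4940.40
Slot 2: Dune pays $5.16 × 860 = $4437.60
Total = $9378.00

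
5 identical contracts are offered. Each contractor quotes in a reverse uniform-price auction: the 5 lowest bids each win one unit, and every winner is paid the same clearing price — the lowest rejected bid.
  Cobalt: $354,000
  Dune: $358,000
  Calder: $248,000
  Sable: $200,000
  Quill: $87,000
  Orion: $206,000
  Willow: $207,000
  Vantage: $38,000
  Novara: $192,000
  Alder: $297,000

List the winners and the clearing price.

Vantage, Quill, Novara, Sable, Orion; each is paid $207,000

Bids ranked low→high: 38,000 (Vantage), 87,000 (Quill), 192,000 (Novara), 200,000 (Sable), 206,000 (Orion), 207,000 (Willow), 248,000 (Calder), …
Lowest 5: Vantage, Quill, Novara, Sable, Orion.
Lowest unsuccessful bid: $207,000 → clearing price.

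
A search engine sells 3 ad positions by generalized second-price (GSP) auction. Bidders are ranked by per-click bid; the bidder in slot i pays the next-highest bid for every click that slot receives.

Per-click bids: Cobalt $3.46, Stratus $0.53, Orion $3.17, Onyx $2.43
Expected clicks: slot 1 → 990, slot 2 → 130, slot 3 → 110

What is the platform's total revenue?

Total revenue: $3512.50

Sorting advertisers: $3.46 (Cobalt) > $3.17 (Orion) > $2.43 (Onyx) > $0.53 (Stratus)
Slot 1: Cobalt pays $3.17 × 990 = $3138.30
Slot 2: Orion pays $2.43 × 130 = $315.90
Slot 3: Onyx pays $0.53 × 110 = $58.30
Total = $3512.50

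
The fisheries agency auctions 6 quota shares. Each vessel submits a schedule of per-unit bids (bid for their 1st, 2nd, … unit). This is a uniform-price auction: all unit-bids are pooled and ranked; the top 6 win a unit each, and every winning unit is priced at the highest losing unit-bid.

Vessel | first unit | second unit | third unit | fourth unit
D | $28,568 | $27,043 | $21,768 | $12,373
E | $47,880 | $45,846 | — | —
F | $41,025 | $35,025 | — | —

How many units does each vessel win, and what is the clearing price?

Pooled unit-bids ranked (top 6): 47,880 (E-1), 45,846 (E-2), 41,025 (F-1), 35,025 (F-2), 28,568 (D-1), 27,043 (D-2)
First bid not allocated: $21,768.
Allocation: D 2, E 2, F 2.

D 2, E 2, F 2; clearing price $21,768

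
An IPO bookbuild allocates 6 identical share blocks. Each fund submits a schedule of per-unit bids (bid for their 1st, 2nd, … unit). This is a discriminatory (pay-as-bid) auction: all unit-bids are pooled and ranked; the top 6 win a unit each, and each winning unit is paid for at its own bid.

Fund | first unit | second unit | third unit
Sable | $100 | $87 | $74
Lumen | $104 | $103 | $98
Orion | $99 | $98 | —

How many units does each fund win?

Lumen 3, Orion 2, Sable 1

Pooled unit-bids ranked (top 6): 104 (Lumen-1), 103 (Lumen-2), 100 (Sable-1), 99 (Orion-1), 98 (Lumen-3), 98 (Orion-2)
Next rejected bid: $87 (not a price — pay-as-bid).
Allocation: Lumen 3, Orion 2, Sable 1.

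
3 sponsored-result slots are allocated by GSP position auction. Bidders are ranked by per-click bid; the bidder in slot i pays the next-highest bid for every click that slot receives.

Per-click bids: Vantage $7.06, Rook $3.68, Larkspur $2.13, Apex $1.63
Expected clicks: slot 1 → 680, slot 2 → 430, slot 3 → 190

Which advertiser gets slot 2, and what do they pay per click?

Rook; $2.13 per click

Per-click bids in order: $7.06 (Vantage) > $3.68 (Rook) > $2.13 (Larkspur) > $1.63 (Apex)
Slot 2 goes to the second-ranked bidder, Rook, who pays the next bid down: $2.13/click.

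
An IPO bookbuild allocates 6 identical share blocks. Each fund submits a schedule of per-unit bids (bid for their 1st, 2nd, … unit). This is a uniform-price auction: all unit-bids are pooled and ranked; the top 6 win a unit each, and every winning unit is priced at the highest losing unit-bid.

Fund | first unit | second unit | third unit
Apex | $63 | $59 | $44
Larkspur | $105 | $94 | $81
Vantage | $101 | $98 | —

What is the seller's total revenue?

Total revenue: $354

Merging the schedules and taking the best 6: 105 (Larkspur-1), 101 (Vantage-1), 98 (Vantage-2), 94 (Larkspur-2), 81 (Larkspur-3), 63 (Apex-1)
The (k+1)-th unit-bid is $59.
Allocation: Apex 1, Larkspur 3, Vantage 2. Every unit priced at $59.
Revenue = 6 × 59 = $354.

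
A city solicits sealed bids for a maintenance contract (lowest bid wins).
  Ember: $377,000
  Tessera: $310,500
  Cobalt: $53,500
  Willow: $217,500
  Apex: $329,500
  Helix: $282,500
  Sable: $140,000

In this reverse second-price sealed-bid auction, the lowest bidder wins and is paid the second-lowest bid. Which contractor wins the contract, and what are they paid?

Cobalt is paid $140,000

Sorting bids: 53,500 (Cobalt) < 140,000 (Sable) < 217,500 (Willow) < 282,500 (Helix) < 310,500 (Tessera) < 329,500 (Apex) < …
Second-price: Cobalt is paid Sable's bid of $140,000.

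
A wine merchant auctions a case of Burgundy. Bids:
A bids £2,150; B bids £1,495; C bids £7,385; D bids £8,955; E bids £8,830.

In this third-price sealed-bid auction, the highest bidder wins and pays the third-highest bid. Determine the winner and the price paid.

D pays £7,385

Sorting bids: 8,955 (D) > 8,830 (E) > 7,385 (C) > 2,150 (A) > 1,495 (B)
D is highest; pays the third-highest bid, £7,385.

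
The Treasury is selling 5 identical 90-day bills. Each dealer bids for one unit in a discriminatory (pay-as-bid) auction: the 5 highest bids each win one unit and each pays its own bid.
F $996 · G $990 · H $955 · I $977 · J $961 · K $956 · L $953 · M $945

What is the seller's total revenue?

Total revenue: $4,880

Bids ranked high→low: 996 (F), 990 (G), 977 (I), 961 (J), 956 (K), 955 (H), 953 (L), …
Top 5: F, G, I, J, K.
Total revenue = 996 + 990 + 977 + 961 + 956 = $4,880.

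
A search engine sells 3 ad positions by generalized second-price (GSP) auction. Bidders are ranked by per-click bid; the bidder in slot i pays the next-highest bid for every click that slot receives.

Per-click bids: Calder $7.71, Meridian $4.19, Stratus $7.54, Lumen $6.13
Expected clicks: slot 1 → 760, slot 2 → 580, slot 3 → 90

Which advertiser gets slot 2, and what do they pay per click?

Stratus; $6.13 per click

Sorting advertisers: $7.71 (Calder) > $7.54 (Stratus) > $6.13 (Lumen) > $4.19 (Meridian)
Slot 2 goes to the second-ranked bidder, Stratus, who pays the next bid down: $6.13/click.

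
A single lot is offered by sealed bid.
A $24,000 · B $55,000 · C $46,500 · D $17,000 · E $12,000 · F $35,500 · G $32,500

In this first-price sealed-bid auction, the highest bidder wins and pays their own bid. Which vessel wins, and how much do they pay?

B pays $55,000

Bids in order: 55,000 (B) > 46,500 (C) > 35,500 (F) > 32,500 (G) > 24,000 (A) > 17,000 (D) > …
B is highest → pays own bid, $55,000.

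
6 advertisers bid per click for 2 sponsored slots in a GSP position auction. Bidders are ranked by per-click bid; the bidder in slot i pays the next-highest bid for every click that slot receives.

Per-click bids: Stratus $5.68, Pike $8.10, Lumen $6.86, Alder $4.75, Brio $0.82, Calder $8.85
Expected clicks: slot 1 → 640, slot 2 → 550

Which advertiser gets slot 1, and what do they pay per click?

Calder; $8.10 per click

Per-click bids in order: $8.85 (Calder) > $8.10 (Pike) > $6.86 (Lumen) > …
Slot 1 goes to the first-ranked bidder, Calder, who pays the next bid down: $8.10/click.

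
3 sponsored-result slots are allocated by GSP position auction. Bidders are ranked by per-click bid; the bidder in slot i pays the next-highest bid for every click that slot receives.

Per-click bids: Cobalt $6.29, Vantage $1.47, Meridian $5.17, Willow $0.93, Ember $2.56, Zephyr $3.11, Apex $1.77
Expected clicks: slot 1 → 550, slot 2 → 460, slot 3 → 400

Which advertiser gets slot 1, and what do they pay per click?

Cobalt; $5.17 per click

Ranked by bid: $6.29 (Cobalt) > $5.17 (Meridian) > $3.11 (Zephyr) > $2.56 (Ember) > …
Slot 1 goes to the first-ranked bidder, Cobalt, who pays the next bid down: $5.17/click.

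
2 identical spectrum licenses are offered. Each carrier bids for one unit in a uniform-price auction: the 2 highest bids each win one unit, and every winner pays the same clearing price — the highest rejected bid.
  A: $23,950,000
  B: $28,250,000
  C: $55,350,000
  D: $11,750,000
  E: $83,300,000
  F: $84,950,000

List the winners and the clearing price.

Ordering the bids: 84,950,000 (F), 83,300,000 (E), 55,350,000 (C), 28,250,000 (B), …
Top 2: F, E.
Clearing price = highest rejected bid = $55,350,000.

F, E; each pays $55,350,000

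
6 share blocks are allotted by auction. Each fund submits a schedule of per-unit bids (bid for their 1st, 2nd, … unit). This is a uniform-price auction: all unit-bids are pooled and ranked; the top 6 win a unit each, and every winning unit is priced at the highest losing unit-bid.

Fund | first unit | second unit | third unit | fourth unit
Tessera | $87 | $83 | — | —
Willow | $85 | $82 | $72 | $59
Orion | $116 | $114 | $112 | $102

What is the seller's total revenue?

Total revenue: $498

Pooled unit-bids ranked (top 6): 116 (Orion-1), 114 (Orion-2), 112 (Orion-3), 102 (Orion-4), 87 (Tessera-1), 85 (Willow-1)
Highest rejected unit-bid = $83.
Allocation: Orion 4, Tessera 1, Willow 1. Every unit priced at $83.
Revenue = 6 × 83 = $498.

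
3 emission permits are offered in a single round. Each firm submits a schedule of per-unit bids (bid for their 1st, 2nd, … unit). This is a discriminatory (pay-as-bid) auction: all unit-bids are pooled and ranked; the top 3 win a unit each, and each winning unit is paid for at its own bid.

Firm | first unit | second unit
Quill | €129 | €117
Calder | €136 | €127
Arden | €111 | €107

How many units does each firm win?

All unit-bids, highest first — top 3: 136 (Calder-1), 129 (Quill-1), 127 (Calder-2)
Next rejected bid: €117 (not a price — pay-as-bid).
Allocation: Calder 2, Quill 1.

Calder 2, Quill 1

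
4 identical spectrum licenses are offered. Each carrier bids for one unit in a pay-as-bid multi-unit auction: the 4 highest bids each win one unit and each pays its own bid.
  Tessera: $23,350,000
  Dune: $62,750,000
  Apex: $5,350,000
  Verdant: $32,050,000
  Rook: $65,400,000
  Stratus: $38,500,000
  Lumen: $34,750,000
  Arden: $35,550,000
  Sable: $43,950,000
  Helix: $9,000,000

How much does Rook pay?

Ordering the bids: 65,400,000 (Rook), 62,750,000 (Dune), 43,950,000 (Sable), 38,500,000 (Stratus), 35,550,000 (Arden), 34,750,000 (Lumen), …
Top 4: Rook, Dune, Sable, Stratus.
Rook wins → own bid $65,400,000.

Rook pays $65,400,000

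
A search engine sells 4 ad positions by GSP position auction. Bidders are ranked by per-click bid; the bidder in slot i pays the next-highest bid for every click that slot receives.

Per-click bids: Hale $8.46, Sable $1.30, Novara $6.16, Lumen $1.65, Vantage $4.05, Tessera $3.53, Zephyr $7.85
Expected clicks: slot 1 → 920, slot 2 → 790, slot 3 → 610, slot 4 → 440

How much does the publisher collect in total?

Total revenue: $16112.10

Ranked by bid: $8.46 (Hale) > $7.85 (Zephyr) > $6.16 (Novara) > $4.05 (Vantage) > $3.53 (Tessera) > …
Slot 1: Hale pays $7.85 × 920 = $7222.00
Slot 2: Zephyr pays $6.16 × 790 = $4866.40
Slot 3: Novara pays $4.05 × 610 = $2470.50
Slot 4: Vantage pays $3.53 × 440 = $1553.20
Total = $16112.10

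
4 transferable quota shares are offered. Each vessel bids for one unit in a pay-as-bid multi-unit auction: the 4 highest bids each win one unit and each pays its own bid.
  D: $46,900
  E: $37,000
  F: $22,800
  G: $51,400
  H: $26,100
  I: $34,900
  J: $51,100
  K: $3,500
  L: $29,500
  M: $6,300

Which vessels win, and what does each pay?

Ordering the bids: 51,400 (G), 51,100 (J), 46,900 (D), 37,000 (E), 34,900 (I), 29,500 (L), …
The 4 highest are G, J, D, E.
Each winner pays its own bid: G $51,400, J $51,100, D $46,900, E $37,000.

G $51,400, J $51,100, D $46,900, E $37,000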